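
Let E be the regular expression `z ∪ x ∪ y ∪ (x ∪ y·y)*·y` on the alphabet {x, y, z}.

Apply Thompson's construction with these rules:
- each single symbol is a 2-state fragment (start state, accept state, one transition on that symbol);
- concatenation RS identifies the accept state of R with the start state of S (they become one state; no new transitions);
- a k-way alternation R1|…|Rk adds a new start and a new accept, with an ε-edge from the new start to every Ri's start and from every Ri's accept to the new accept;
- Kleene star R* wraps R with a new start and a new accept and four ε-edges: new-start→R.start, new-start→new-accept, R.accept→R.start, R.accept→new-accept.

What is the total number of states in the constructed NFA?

18

Recursing over subexpressions:
Each of the 7 symbol leaves contributes a 2-state fragment.
  y·y : 3 states
  x ∪ y·y : 7 states
  (x ∪ y·y)* : 9 states
  (x ∪ y·y)*·y : 10 states
  z ∪ x ∪ y ∪ (x ∪ y·y)*·y : 18 states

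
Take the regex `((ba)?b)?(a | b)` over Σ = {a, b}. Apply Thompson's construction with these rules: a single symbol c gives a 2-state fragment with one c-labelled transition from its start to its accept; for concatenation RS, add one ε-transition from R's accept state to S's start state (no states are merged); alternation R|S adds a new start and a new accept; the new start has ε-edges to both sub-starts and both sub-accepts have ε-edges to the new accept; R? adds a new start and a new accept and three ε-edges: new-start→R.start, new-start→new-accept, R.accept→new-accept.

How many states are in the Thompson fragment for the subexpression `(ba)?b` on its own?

8

Fragment for `(ba)?b`:
Each of the 3 symbol leaves contributes a 2-state fragment.
  ba → 4 states
  (ba)? → 6 states
  (ba)?b → 8 states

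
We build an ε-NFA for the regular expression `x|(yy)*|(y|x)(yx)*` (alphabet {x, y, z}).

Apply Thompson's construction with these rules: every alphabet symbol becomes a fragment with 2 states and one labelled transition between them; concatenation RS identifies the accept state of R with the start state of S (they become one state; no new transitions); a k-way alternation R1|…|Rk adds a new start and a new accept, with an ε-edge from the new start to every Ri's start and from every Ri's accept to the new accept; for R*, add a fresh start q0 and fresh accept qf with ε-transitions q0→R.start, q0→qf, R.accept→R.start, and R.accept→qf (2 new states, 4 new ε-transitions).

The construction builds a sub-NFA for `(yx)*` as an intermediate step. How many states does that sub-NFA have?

5

Fragment for `(yx)*`:
Each of the 2 symbol leaves contributes a 2-state fragment.
  yx : 3 states
  (yx)* : 5 states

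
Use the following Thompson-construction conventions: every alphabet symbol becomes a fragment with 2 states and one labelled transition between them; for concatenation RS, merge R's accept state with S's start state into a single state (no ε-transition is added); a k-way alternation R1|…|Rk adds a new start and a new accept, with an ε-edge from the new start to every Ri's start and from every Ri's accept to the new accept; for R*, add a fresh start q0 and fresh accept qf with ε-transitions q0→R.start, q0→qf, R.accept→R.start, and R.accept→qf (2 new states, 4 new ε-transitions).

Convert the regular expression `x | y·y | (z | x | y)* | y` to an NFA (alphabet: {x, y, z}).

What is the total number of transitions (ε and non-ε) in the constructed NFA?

Per subexpression:
Each of the 7 symbol leaves contributes 1 transition (1 symbol, 0 ε).
  y·y — 2 transitions (2 symbol, 0 ε)
  z | x | y — 9 transitions (3 symbol, 6 ε)
  (z | x | y)* — 13 transitions (3 symbol, 10 ε)
  x | y·y | (z | x | y)* | y — 25 transitions (7 symbol, 18 ε)

25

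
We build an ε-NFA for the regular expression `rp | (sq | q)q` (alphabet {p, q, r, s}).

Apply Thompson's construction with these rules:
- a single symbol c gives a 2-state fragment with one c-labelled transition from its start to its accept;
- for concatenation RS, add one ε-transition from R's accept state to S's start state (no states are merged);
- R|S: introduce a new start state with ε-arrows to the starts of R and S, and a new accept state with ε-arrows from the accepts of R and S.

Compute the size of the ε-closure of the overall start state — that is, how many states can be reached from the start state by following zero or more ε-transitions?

5

Let C(F) = |ε-closure(F.start)| within fragment F, and note whether F accepts ε. Symbol fragments have C = 1 and do not accept ε. Then:
  rp — C equals the left operand's closure size = 1 (its accept is not ε-reachable, so the closure stops there)
  sq — C equals the left operand's closure size = 1 (its accept is not ε-reachable, so the closure stops there)
  sq | q — new start ε-reaches every alternative's start; none of them accept ε, so the new accept is not reached: C = 1 + 1 + 1 = 3
  (sq | q)q — same as the first factor's closure: C = 3
  rp | (sq | q)q — new start ε-reaches every alternative's start; none of them accept ε, so the new accept is not reached: C = 1 + 1 + 3 = 5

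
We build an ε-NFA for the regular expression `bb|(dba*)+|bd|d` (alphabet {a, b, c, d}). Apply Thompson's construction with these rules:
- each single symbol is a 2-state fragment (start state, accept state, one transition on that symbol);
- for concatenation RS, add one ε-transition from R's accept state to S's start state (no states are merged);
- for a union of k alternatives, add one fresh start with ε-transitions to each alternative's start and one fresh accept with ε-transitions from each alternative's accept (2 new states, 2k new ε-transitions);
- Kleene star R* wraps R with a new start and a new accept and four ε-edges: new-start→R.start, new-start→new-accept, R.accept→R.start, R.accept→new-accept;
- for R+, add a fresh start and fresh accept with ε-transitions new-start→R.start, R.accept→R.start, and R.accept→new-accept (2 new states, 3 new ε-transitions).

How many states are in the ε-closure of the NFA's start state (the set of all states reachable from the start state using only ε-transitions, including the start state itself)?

Let C(F) = |ε-closure(F.start)| within fragment F, and note whether F accepts ε. Symbol fragments have C = 1 and do not accept ε. Then:
  bb — |closure| equals the left operand's closure size = 1 (its accept is not ε-reachable, so the closure stops there)
  a* — new start has ε-edges to the inner start and to the new accept, so |closure| = 2 + 1 = 3
  dba* — |closure| equals the left operand's closure size = 1 (its accept is not ε-reachable, so the closure stops there)
  (dba*)+ — new start ε-reaches only the body's start; the new accept needs a symbol first: |closure| = 1 + 1 = 2
  bd — same as the first factor's closure: |closure| = 1
  bb|(dba*)+|bd|d — new start ε-reaches every alternative's start; none of them accept ε, so the new accept is not reached: |closure| = 1 + 1 + 2 + 1 + 1 = 6

6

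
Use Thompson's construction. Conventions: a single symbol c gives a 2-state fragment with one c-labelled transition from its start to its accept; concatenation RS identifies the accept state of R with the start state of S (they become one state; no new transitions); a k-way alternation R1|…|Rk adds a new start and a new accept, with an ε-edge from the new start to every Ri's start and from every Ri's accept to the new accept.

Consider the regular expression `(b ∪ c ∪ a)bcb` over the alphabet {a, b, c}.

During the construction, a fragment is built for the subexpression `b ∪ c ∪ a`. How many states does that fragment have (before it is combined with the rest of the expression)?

8

Fragment for `b ∪ c ∪ a`:
Each of the 3 symbol leaves contributes a 2-state fragment.
  b ∪ c ∪ a → 8 states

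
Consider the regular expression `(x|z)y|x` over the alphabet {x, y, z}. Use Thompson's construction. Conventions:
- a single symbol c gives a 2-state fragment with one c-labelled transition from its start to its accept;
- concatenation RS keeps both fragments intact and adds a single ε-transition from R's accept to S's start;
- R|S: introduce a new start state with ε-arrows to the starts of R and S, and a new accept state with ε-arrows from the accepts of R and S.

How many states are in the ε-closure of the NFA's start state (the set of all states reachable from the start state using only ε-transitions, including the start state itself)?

Compute the ε-closure size of each fragment's start state recursively; a symbol fragment's start has no outgoing ε-edge, so its closure is just itself (size 1).
  x|z → new start ε-reaches every alternative's start; none of them accept ε, so the new accept is not reached: |closure| = 1 + 1 + 1 = 3
  (x|z)y → same as the first factor's closure: |closure| = 3
  (x|z)y|x → new start ε-reaches every alternative's start; none of them accept ε, so the new accept is not reached: |closure| = 1 + 3 + 1 = 5

5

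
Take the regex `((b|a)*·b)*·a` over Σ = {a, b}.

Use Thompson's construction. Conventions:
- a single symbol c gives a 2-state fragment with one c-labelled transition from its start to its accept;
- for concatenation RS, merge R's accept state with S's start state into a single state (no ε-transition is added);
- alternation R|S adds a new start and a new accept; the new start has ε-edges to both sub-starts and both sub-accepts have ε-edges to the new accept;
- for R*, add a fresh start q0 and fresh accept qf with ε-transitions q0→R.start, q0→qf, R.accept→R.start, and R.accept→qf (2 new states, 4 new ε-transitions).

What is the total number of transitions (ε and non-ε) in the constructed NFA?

By structural recursion:
Each of the 4 symbol leaves contributes 1 transition (1 symbol, 0 ε).
  b|a — 6 transitions (2 symbol, 4 ε)
  (b|a)* — 10 transitions (2 symbol, 8 ε)
  (b|a)*·b — 11 transitions (3 symbol, 8 ε)
  ((b|a)*·b)* — 15 transitions (3 symbol, 12 ε)
  ((b|a)*·b)*·a — 16 transitions (4 symbol, 12 ε)

16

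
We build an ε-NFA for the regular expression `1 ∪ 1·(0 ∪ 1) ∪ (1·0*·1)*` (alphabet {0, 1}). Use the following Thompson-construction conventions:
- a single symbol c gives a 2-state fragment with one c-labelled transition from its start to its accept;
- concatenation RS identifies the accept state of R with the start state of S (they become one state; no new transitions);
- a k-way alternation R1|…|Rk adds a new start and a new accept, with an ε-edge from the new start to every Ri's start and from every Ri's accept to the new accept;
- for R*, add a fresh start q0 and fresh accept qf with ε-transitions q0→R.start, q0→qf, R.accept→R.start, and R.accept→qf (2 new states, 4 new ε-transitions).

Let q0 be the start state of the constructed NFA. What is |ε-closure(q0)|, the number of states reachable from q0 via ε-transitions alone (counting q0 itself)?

7

Compute the ε-closure size of each fragment's start state recursively; a symbol fragment's start has no outgoing ε-edge, so its closure is just itself (size 1).
  0 ∪ 1 — C = 1 + 1 + 1 = 3 (the new accept is not ε-reachable since no branch accepts ε)
  1·(0 ∪ 1) — C equals the left operand's closure size = 1 (its accept is not ε-reachable, so the closure stops there)
  0* — C = 1 (new start) + 1 (body) + 1 (new accept) = 3
  1·0*·1 — C equals the left operand's closure size = 1 (its accept is not ε-reachable, so the closure stops there)
  (1·0*·1)* — the star's fresh start ε-reaches both the body's start and the fresh accept: C = 2 + 1 = 3
  1 ∪ 1·(0 ∪ 1) ∪ (1·0*·1)* — new start ε-reaches every alternative's start; at least one alternative accepts ε, so the union's new accept is reached too: C = 1 + 1 + 1 + 3 + 1 = 7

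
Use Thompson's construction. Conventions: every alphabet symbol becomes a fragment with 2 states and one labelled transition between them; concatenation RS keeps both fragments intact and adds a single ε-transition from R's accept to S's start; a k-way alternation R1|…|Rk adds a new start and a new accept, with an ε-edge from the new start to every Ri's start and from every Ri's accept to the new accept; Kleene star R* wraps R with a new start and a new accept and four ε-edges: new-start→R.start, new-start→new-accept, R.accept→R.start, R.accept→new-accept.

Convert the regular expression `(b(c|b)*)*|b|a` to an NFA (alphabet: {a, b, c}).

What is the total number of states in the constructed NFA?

18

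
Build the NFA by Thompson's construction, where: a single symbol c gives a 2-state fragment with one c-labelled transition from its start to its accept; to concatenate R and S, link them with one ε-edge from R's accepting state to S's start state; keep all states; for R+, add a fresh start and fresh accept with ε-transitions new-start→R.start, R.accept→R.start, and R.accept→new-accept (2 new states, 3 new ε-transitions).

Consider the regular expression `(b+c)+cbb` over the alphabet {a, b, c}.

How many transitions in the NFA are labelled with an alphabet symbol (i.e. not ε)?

5

Bottom-up over the parse tree:
Each of the 5 symbol leaves contributes exactly 1 symbol transition.
  b+ → 1 symbol transition
  b+c → 2 symbol transitions
  (b+c)+ → 2 symbol transitions
  (b+c)+cbb → 5 symbol transitions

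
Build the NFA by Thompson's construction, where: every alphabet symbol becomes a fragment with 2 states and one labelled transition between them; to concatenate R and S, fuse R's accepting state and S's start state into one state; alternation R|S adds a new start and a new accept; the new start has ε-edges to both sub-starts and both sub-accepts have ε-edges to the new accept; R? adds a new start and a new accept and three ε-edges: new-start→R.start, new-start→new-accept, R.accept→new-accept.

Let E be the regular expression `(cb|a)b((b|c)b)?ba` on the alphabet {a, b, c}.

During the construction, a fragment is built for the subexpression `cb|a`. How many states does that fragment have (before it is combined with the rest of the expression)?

7

Fragment for `cb|a`:
Each of the 3 symbol leaves contributes a 2-state fragment.
  cb = 3 states
  cb|a = 7 states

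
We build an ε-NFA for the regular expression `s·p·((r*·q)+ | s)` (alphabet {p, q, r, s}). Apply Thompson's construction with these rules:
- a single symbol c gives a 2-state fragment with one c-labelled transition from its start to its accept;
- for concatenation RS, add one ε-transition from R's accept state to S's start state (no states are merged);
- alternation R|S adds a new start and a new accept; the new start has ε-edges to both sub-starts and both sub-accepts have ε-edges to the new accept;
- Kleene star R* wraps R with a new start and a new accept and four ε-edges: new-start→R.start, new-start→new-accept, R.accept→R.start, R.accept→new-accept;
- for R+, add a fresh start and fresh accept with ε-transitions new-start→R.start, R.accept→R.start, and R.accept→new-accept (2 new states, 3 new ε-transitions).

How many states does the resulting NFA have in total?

Per subexpression:
Each of the 5 symbol leaves contributes a 2-state fragment.
  r* — 4 states
  r*·q — 6 states
  (r*·q)+ — 8 states
  (r*·q)+ | s — 12 states
  s·p·((r*·q)+ | s) — 16 states

16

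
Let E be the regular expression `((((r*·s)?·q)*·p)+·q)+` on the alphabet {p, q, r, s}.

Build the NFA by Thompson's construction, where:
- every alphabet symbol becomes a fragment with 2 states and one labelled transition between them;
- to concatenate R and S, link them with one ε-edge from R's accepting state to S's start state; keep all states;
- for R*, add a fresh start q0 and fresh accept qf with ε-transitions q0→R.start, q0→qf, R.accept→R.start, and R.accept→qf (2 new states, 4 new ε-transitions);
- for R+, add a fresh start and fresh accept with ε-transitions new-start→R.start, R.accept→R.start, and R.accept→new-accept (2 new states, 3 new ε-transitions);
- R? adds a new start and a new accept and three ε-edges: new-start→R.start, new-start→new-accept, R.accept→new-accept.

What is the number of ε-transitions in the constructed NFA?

21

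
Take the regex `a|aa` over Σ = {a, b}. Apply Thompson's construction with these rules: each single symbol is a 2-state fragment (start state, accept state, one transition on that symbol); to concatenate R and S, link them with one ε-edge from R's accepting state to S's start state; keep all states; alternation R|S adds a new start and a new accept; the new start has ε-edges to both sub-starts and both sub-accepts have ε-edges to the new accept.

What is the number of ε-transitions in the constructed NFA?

Recursing over subexpressions:
Each of the 3 symbol leaves contributes 0 ε-transitions.
  aa : 1 ε-transition
  a|aa : 5 ε-transitions

5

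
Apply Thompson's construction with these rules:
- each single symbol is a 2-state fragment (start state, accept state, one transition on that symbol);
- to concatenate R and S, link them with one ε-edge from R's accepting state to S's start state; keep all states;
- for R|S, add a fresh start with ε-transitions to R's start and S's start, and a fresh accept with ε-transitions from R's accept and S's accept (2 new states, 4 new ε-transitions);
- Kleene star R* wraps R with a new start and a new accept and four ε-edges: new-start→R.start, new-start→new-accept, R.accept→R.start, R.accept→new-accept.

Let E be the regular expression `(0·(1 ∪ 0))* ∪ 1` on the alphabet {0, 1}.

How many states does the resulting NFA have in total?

14

Building bottom-up:
Each of the 4 symbol leaves contributes a 2-state fragment.
  1 ∪ 0 — 6 states
  0·(1 ∪ 0) — 8 states
  (0·(1 ∪ 0))* — 10 states
  (0·(1 ∪ 0))* ∪ 1 — 14 states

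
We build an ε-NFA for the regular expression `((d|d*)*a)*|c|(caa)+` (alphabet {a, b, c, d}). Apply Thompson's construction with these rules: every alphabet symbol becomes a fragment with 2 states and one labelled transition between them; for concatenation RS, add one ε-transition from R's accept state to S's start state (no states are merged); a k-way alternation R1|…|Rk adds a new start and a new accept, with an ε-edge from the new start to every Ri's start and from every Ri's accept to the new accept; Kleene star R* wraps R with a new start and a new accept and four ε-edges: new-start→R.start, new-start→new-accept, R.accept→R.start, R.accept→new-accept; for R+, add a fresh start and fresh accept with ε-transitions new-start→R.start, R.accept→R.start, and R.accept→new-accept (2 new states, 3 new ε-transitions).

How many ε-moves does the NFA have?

28

By structural recursion:
Each of the 7 symbol leaves contributes 0 ε-transitions.
  d* = 4 ε-transitions
  d|d* = 8 ε-transitions
  (d|d*)* = 12 ε-transitions
  (d|d*)*a = 13 ε-transitions
  ((d|d*)*a)* = 17 ε-transitions
  caa = 2 ε-transitions
  (caa)+ = 5 ε-transitions
  ((d|d*)*a)*|c|(caa)+ = 28 ε-transitions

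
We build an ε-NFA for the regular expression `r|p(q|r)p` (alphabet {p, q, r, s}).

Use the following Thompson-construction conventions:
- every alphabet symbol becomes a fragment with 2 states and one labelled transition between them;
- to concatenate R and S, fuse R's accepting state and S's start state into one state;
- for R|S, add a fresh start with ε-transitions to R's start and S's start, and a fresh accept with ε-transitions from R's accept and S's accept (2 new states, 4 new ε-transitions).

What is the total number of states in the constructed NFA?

12

Per subexpression:
Each of the 5 symbol leaves contributes a 2-state fragment.
  q|r : 6 states
  p(q|r)p : 8 states
  r|p(q|r)p : 12 states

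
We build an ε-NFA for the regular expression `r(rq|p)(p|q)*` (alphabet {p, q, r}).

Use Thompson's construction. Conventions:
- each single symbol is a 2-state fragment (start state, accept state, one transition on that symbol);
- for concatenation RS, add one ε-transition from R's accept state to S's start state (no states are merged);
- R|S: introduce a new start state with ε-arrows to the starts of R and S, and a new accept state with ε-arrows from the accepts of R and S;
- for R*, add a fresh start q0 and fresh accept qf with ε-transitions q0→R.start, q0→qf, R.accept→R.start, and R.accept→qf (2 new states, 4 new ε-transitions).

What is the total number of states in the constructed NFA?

Bottom-up over the parse tree:
Each of the 6 symbol leaves contributes a 2-state fragment.
  rq : 4 states
  rq|p : 8 states
  p|q : 6 states
  (p|q)* : 8 states
  r(rq|p)(p|q)* : 18 states

18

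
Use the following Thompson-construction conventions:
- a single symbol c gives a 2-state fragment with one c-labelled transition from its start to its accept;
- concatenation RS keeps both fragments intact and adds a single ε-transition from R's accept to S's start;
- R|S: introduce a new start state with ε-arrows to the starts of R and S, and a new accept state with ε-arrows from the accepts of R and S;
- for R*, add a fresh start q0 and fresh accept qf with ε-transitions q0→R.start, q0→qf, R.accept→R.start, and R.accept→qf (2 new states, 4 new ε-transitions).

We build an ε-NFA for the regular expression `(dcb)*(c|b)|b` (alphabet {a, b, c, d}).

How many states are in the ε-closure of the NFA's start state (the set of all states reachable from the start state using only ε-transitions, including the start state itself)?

Work bottom-up. For each fragment F, track |ε-closure(F.start)| and whether F's accept lies in that closure (i.e. whether F accepts ε). A single-symbol fragment has closure size 1 and does not accept ε.
  dcb : same as the first factor's closure: |closure| = 1
  (dcb)* : |closure| = 1 (new start) + 1 (body) + 1 (new accept) = 3
  c|b : new start ε-reaches every alternative's start; none of them accept ε, so the new accept is not reached: |closure| = 1 + 1 + 1 = 3
  (dcb)*(c|b) : the left operand accepts ε, so the closure extends into the next operand (via the concat ε-link); |closure| = 3 + 3 = 6
  (dcb)*(c|b)|b : |closure| = 1 + 6 + 1 = 8 (the new accept is not ε-reachable since no branch accepts ε)

8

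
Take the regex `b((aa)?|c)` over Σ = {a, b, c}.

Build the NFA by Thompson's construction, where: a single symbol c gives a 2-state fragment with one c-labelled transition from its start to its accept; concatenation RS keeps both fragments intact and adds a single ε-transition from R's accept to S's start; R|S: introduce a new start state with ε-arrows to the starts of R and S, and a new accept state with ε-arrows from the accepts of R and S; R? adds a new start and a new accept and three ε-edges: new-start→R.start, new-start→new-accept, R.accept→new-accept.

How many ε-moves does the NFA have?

9

By structural recursion:
Each of the 4 symbol leaves contributes 0 ε-transitions.
  aa — 1 ε-transition
  (aa)? — 4 ε-transitions
  (aa)?|c — 8 ε-transitions
  b((aa)?|c) — 9 ε-transitions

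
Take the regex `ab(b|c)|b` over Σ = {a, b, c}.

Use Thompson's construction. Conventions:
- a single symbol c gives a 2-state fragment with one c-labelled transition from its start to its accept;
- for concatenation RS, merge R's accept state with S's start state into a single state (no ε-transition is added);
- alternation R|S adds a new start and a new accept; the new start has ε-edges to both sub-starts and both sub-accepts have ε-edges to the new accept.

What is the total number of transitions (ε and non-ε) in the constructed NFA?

Building bottom-up:
Each of the 5 symbol leaves contributes 1 transition (1 symbol, 0 ε).
  b|c : 6 transitions (2 symbol, 4 ε)
  ab(b|c) : 8 transitions (4 symbol, 4 ε)
  ab(b|c)|b : 13 transitions (5 symbol, 8 ε)

13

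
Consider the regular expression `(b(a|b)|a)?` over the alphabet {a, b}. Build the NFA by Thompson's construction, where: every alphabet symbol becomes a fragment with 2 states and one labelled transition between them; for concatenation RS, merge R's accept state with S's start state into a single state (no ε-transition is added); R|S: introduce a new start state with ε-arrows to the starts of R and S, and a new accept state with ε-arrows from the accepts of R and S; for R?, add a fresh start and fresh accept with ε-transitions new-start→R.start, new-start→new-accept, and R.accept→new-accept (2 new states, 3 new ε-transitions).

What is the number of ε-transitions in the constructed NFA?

11

Bottom-up over the parse tree:
Each of the 4 symbol leaves contributes 0 ε-transitions.
  a|b — 4 ε-transitions
  b(a|b) — 4 ε-transitions
  b(a|b)|a — 8 ε-transitions
  (b(a|b)|a)? — 11 ε-transitions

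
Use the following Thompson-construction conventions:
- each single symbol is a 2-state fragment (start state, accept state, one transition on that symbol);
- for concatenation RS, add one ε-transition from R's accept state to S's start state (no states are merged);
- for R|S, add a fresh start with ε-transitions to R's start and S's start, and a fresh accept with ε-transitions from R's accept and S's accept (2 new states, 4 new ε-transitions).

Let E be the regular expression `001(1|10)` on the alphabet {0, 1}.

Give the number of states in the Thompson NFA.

Recursing over subexpressions:
Each of the 6 symbol leaves contributes a 2-state fragment.
  10 — 4 states
  1|10 — 8 states
  001(1|10) — 14 states

14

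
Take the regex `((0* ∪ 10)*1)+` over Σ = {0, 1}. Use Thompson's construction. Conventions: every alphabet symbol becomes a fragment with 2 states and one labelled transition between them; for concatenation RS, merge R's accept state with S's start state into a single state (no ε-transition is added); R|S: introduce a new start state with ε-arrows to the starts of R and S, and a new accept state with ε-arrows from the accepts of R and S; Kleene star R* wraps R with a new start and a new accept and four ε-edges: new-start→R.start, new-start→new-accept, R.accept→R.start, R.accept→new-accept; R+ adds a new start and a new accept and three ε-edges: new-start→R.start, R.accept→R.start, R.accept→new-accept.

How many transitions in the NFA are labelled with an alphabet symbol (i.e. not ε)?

4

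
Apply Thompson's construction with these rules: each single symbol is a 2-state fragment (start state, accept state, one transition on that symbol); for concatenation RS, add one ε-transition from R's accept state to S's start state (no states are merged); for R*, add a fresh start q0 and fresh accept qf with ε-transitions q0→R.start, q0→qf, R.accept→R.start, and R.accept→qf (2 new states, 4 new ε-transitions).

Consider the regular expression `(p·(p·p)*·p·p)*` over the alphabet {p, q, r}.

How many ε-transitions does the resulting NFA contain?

Per subexpression:
Each of the 5 symbol leaves contributes 0 ε-transitions.
  p·p — 1 ε-transition
  (p·p)* — 5 ε-transitions
  p·(p·p)*·p·p — 8 ε-transitions
  (p·(p·p)*·p·p)* — 12 ε-transitions

12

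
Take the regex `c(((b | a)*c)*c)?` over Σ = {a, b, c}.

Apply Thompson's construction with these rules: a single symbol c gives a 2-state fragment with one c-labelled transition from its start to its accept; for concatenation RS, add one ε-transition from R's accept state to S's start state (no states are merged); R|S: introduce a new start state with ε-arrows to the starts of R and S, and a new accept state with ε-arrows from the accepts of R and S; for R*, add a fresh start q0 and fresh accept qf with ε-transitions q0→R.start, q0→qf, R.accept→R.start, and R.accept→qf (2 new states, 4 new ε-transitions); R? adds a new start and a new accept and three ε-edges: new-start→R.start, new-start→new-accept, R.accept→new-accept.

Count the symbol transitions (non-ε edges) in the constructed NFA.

Recursing over subexpressions:
Each of the 5 symbol leaves contributes exactly 1 symbol transition.
  b | a : 2 symbol transitions
  (b | a)* : 2 symbol transitions
  (b | a)*c : 3 symbol transitions
  ((b | a)*c)* : 3 symbol transitions
  ((b | a)*c)*c : 4 symbol transitions
  (((b | a)*c)*c)? : 4 symbol transitions
  c(((b | a)*c)*c)? : 5 symbol transitions

5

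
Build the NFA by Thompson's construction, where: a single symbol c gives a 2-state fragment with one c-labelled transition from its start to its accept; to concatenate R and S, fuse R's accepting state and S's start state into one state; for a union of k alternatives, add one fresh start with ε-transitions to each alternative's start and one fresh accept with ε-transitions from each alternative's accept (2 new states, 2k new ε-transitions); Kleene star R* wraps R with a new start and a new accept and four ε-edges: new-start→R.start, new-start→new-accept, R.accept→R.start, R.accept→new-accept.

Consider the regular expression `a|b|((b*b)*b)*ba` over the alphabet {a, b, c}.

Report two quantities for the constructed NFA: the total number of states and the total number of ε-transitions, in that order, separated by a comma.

Recursing over subexpressions:
Each of the 7 symbol leaves contributes 2 states and 0 ε-transitions.
  b* = 4 states, 4 ε-transitions
  b*b = 5 states, 4 ε-transitions
  (b*b)* = 7 states, 8 ε-transitions
  (b*b)*b = 8 states, 8 ε-transitions
  ((b*b)*b)* = 10 states, 12 ε-transitions
  ((b*b)*b)*ba = 12 states, 12 ε-transitions
  a|b|((b*b)*b)*ba = 18 states, 18 ε-transitions

18, 18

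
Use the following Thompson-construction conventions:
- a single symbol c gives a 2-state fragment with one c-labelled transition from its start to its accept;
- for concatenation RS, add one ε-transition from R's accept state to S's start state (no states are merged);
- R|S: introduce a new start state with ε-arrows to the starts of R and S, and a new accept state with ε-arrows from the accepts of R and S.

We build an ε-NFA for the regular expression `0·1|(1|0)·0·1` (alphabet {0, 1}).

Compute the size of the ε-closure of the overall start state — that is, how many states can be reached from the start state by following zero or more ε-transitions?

Let C(F) = |ε-closure(F.start)| within fragment F, and note whether F accepts ε. Symbol fragments have C = 1 and do not accept ε. Then:
  0·1 : same as the first factor's closure: C = 1
  1|0 : C = 1 + 1 + 1 = 3 (the new accept is not ε-reachable since no branch accepts ε)
  (1|0)·0·1 : C equals the left operand's closure size = 3 (its accept is not ε-reachable, so the closure stops there)
  0·1|(1|0)·0·1 : new start ε-reaches every alternative's start; none of them accept ε, so the new accept is not reached: C = 1 + 1 + 3 = 5

5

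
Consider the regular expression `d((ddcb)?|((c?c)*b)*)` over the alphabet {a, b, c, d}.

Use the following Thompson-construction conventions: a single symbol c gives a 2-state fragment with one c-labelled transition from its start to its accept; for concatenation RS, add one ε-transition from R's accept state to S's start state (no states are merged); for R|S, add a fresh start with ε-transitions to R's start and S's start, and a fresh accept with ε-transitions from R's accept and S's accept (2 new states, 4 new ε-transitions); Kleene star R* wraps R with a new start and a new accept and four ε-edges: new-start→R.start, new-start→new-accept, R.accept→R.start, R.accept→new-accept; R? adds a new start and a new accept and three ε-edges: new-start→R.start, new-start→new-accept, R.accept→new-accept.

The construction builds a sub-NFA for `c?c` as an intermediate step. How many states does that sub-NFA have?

6

Fragment for `c?c`:
Each of the 2 symbol leaves contributes a 2-state fragment.
  c? = 4 states
  c?c = 6 states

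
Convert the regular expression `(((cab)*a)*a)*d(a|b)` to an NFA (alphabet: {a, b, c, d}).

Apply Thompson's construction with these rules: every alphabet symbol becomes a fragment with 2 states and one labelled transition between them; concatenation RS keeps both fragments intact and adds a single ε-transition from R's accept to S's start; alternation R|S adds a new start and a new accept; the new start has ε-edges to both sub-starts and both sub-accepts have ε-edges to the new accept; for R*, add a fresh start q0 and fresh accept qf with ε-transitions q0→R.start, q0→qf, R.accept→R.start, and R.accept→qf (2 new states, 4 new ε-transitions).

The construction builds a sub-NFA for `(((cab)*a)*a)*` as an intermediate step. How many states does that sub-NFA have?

16

Fragment for `(((cab)*a)*a)*`:
Each of the 5 symbol leaves contributes a 2-state fragment.
  cab = 6 states
  (cab)* = 8 states
  (cab)*a = 10 states
  ((cab)*a)* = 12 states
  ((cab)*a)*a = 14 states
  (((cab)*a)*a)* = 16 states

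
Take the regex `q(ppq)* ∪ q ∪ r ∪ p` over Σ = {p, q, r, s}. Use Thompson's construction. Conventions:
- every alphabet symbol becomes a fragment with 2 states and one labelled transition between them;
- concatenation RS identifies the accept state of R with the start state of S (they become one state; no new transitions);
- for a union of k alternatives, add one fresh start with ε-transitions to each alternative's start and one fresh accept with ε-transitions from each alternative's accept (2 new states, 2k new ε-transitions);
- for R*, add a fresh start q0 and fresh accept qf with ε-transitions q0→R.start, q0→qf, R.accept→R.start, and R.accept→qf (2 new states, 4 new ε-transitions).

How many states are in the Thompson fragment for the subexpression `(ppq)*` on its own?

Fragment for `(ppq)*`:
Each of the 3 symbol leaves contributes a 2-state fragment.
  ppq = 4 states
  (ppq)* = 6 states

6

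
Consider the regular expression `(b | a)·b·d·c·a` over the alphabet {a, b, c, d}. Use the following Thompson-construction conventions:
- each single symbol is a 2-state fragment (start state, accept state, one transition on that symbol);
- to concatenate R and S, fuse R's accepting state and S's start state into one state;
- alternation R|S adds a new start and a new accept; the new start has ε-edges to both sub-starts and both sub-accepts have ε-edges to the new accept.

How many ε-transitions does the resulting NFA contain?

Bottom-up over the parse tree:
Each of the 6 symbol leaves contributes 0 ε-transitions.
  b | a — 4 ε-transitions
  (b | a)·b·d·c·a — 4 ε-transitions

4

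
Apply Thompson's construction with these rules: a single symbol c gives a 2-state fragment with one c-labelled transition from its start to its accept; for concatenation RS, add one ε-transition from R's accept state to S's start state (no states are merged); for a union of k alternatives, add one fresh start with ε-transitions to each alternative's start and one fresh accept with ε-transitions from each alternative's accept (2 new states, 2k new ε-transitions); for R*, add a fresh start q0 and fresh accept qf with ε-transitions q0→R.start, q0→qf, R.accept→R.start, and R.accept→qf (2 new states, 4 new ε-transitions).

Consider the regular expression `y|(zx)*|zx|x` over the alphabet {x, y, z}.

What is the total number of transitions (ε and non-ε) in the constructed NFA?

20

Recursing over subexpressions:
Each of the 6 symbol leaves contributes 1 transition (1 symbol, 0 ε).
  zx : 3 transitions (2 symbol, 1 ε)
  (zx)* : 7 transitions (2 symbol, 5 ε)
  zx : 3 transitions (2 symbol, 1 ε)
  y|(zx)*|zx|x : 20 transitions (6 symbol, 14 ε)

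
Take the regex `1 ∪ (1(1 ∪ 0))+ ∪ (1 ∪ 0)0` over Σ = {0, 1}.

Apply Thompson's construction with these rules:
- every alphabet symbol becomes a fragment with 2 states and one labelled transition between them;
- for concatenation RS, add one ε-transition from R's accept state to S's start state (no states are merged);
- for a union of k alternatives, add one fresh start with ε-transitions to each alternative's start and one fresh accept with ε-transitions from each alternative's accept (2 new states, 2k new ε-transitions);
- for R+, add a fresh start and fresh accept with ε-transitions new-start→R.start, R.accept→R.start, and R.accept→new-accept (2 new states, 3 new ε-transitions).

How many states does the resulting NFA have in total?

22

Bottom-up over the parse tree:
Each of the 7 symbol leaves contributes a 2-state fragment.
  1 ∪ 0 = 6 states
  1(1 ∪ 0) = 8 states
  (1(1 ∪ 0))+ = 10 states
  1 ∪ 0 = 6 states
  (1 ∪ 0)0 = 8 states
  1 ∪ (1(1 ∪ 0))+ ∪ (1 ∪ 0)0 = 22 states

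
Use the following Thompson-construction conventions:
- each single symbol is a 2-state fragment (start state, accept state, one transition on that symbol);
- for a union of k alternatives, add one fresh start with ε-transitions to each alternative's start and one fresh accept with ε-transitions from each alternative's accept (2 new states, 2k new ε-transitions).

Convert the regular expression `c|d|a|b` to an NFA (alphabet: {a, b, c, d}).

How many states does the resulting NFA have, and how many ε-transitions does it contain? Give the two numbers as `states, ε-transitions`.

10, 8

By structural recursion:
Each of the 4 symbol leaves contributes 2 states and 0 ε-transitions.
  c|d|a|b — 10 states, 8 ε-transitions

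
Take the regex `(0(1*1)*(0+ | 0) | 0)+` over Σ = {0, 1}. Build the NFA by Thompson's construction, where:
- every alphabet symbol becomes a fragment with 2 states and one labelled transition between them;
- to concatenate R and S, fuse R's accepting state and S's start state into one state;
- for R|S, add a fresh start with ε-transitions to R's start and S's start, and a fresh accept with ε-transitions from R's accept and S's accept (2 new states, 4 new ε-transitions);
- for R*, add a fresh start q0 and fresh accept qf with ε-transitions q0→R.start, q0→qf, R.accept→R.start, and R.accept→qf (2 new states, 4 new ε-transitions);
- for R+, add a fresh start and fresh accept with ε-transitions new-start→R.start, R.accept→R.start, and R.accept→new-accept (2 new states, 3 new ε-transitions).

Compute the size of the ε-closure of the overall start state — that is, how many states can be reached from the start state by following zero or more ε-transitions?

Compute the ε-closure size of each fragment's start state recursively; a symbol fragment's start has no outgoing ε-edge, so its closure is just itself (size 1).
  1* : |closure| = 1 (new start) + 1 (body) + 1 (new accept) = 3
  1*1 : |closure| = 3 + (1−1) = 3 (closure spills across the concat boundary because the left factor accepts ε)
  (1*1)* : the star's fresh start ε-reaches both the body's start and the fresh accept: |closure| = 2 + 3 = 5
  0+ : |closure| = 1 + 1 = 2 (the body doesn't accept ε, so the new accept is not reached)
  0+ | 0 : new start ε-reaches every alternative's start; none of them accept ε, so the new accept is not reached: |closure| = 1 + 2 + 1 = 4
  0(1*1)*(0+ | 0) : |closure| equals the left operand's closure size = 1 (its accept is not ε-reachable, so the closure stops there)
  0(1*1)*(0+ | 0) | 0 : new start ε-reaches every alternative's start; none of them accept ε, so the new accept is not reached: |closure| = 1 + 1 + 1 = 3
  (0(1*1)*(0+ | 0) | 0)+ : new start ε-reaches only the body's start; the new accept needs a symbol first: |closure| = 1 + 3 = 4

4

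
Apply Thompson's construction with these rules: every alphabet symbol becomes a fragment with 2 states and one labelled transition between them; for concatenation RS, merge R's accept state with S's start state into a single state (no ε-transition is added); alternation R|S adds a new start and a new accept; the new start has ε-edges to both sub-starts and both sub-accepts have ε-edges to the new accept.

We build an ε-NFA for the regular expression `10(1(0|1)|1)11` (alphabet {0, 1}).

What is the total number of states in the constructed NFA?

15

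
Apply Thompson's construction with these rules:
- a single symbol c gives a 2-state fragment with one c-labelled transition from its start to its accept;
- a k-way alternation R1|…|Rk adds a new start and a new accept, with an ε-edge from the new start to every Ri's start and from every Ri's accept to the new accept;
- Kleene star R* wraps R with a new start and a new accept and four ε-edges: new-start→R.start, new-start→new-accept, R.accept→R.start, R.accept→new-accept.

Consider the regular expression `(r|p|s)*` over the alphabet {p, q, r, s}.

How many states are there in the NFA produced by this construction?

10

Per subexpression:
Each of the 3 symbol leaves contributes a 2-state fragment.
  r|p|s → 8 states
  (r|p|s)* → 10 states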